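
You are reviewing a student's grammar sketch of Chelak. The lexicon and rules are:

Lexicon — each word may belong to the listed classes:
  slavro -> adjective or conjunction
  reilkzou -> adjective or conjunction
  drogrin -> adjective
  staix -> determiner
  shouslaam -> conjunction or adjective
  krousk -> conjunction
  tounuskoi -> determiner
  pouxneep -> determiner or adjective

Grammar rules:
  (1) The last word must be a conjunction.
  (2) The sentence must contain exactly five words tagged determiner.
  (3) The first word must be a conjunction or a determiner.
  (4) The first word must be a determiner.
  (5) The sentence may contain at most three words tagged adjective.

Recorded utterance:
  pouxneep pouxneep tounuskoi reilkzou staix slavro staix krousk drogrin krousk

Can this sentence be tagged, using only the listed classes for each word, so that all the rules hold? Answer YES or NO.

YES

Candidates per position — 1:pouxneep {determiner,adjective}; 2:pouxneep {determiner,adjective}; 3:tounuskoi {determiner}; 4:reilkzou {adjective,conjunction}; 5:staix {determiner}; 6:slavro {adjective,conjunction}; 7:staix {determiner}; 8:krousk {conjunction}; 9:drogrin {adjective}; 10:krousk {conjunction}.
One satisfying assignment: determiner determiner determiner conjunction determiner conjunction determiner conjunction adjective conjunction.
Verifying each rule — rule 1 ✓; rule 2 ✓; rule 3 ✓; rule 4 ✓; rule 5 ✓.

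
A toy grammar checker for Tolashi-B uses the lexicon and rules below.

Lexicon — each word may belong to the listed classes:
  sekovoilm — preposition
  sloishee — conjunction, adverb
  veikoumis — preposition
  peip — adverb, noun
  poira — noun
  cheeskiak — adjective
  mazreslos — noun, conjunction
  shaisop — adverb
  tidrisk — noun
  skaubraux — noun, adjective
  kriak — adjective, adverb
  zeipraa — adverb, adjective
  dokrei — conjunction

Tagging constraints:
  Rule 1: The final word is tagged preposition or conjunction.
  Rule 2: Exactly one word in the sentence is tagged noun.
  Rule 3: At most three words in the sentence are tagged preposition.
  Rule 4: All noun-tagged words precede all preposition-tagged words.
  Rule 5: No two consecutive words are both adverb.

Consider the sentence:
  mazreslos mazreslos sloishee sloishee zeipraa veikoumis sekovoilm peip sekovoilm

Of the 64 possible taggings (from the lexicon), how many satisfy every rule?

10

Candidates per position — 1:mazreslos {noun,conjunction}; 2:mazreslos {noun,conjunction}; 3:sloishee {conjunction,adverb}; 4:sloishee {conjunction,adverb}; 5:zeipraa {adverb,adjective}; 6:veikoumis {preposition}; 7:sekovoilm {preposition}; 8:peip {adverb,noun}; 9:sekovoilm {preposition}.
There are 64 candidate sequences in total.
Checking each against the rules leaves 10 sequences.
Count = 10.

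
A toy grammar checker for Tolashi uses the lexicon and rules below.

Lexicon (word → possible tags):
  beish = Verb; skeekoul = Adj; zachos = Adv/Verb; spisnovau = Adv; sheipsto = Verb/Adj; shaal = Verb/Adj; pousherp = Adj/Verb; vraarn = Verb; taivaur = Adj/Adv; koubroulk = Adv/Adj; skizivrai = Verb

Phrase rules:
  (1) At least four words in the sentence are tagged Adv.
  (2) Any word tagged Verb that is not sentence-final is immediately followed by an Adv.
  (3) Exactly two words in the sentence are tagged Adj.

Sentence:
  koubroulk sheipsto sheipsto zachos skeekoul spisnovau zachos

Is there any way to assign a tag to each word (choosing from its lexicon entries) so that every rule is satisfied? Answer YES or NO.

Candidates per position — 1:koubroulk {Adv,Adj}; 2:sheipsto {Verb,Adj}; 3:sheipsto {Verb,Adj}; 4:zachos {Adv,Verb}; 5:skeekoul {Adj}; 6:spisnovau {Adv}; 7:zachos {Adv,Verb}.
One satisfying assignment: Adv Adj Verb Adv Adj Adv Adv.
Verifying each rule — rule 1 holds; rule 2 holds; rule 3 holds.

YES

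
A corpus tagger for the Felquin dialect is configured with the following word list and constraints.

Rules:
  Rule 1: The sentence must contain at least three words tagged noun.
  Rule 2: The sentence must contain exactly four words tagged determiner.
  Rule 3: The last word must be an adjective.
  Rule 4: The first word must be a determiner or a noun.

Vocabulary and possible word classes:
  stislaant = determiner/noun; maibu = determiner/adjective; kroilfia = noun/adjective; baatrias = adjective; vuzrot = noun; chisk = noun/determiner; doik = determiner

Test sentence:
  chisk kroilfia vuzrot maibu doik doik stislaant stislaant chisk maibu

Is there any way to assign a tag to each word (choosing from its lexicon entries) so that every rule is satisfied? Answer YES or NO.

Candidates per position — 1:chisk {noun,determiner}; 2:kroilfia {noun,adjective}; 3:vuzrot {noun}; 4:maibu {determiner,adjective}; 5:doik {determiner}; 6:doik {determiner}; 7:stislaant {determiner,noun}; 8:stislaant {determiner,noun}; 9:chisk {noun,determiner}; 10:maibu {determiner,adjective}.
One satisfying assignment: determiner noun noun adjective determiner determiner determiner noun noun adjective.
Check: rule 1 satisfied; rule 2 satisfied; rule 3 satisfied; rule 4 satisfied.

YES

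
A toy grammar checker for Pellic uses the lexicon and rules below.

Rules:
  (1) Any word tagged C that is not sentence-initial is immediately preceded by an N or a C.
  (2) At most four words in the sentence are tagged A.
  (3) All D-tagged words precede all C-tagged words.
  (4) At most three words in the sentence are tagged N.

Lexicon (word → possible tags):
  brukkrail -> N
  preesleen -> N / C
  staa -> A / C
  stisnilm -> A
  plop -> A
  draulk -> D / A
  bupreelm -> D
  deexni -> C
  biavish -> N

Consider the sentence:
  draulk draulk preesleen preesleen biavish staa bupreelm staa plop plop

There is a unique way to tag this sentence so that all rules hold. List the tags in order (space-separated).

Candidates per position — 1:draulk {D,A}; 2:draulk {D,A}; 3:preesleen {N,C}; 4:preesleen {N,C}; 5:biavish {N}; 6:staa {A,C}; 7:bupreelm {D}; 8:staa {A,C}; 9:plop {A}; 10:plop {A}.
At position 3, choosing C makes rule 1 impossible to satisfy; hence N.
At position 4, choosing C makes rule 3 impossible to satisfy; hence N.
At position 6, choosing C makes rule 3 impossible to satisfy; hence A.
At position 8, choosing C makes rule 1 impossible to satisfy; hence A.
At position 1, choosing A makes rule 2 impossible to satisfy; hence D.
At position 2, choosing A makes rule 2 impossible to satisfy; hence D.
The unique satisfying tagging is: D D N N N A D A A A.
Rule-by-rule: rule 1 holds; rule 2 holds; rule 3 holds; rule 4 holds.

D D N N N A D A A A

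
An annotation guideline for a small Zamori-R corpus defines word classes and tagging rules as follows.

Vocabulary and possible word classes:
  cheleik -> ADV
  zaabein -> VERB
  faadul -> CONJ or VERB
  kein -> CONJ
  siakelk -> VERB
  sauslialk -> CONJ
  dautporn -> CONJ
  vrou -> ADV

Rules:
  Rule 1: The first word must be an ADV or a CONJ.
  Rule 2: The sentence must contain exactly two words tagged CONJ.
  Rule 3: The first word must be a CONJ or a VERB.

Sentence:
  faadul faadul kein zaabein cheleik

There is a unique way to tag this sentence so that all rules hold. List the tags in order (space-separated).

Candidates per position — 1:faadul {CONJ,VERB}; 2:faadul {CONJ,VERB}; 3:kein {CONJ}; 4:zaabein {VERB}; 5:cheleik {ADV}.
At position 1, choosing VERB makes rule 1 impossible to satisfy; hence CONJ.
At position 2, choosing CONJ makes rule 2 impossible to satisfy; hence VERB.
That leaves exactly one tagging: CONJ VERB CONJ VERB ADV.
Check: rule 1 ok; rule 2 ok; rule 3 ok.

CONJ VERB CONJ VERB ADV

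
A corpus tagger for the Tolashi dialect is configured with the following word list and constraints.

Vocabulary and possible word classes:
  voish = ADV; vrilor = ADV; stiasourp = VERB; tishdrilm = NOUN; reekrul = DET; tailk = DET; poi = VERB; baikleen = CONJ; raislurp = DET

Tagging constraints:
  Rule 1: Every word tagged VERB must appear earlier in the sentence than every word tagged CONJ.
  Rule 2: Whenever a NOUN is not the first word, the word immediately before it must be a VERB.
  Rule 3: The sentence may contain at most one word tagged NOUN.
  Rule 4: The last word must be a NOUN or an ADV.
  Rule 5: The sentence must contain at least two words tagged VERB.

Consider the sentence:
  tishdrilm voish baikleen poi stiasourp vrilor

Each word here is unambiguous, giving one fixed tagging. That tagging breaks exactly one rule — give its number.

1

Fixed tagging: NOUN ADV CONJ VERB VERB ADV.
Applying the rules: R1 fails, R2 ok, R3 ok, R4 ok, R5 ok.
Only rule 1 fails.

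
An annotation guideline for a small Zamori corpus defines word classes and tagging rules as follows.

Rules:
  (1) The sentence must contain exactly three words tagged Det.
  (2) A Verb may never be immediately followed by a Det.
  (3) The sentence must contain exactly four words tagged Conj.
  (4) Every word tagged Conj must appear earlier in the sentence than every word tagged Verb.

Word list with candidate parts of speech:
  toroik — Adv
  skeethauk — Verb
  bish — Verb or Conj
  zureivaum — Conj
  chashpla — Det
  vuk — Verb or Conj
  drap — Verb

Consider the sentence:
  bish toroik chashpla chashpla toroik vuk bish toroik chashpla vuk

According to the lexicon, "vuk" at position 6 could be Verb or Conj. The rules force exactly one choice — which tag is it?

Candidates per position — 1:bish {Verb,Conj}; 2:toroik {Adv}; 3:chashpla {Det}; 4:chashpla {Det}; 5:toroik {Adv}; 6:vuk {Verb,Conj}; 7:bish {Verb,Conj}; 8:toroik {Adv}; 9:chashpla {Det}; 10:vuk {Verb,Conj}.
If word 1 were Verb, no tagging could satisfy rule 3; so word 1 is Conj.
If word 6 were Verb, no tagging could satisfy rule 3; so word 6 is Conj.
If word 7 were Verb, no tagging could satisfy rule 3; so word 7 is Conj.
If word 10 were Verb, no tagging could satisfy rule 3; so word 10 is Conj.
That leaves exactly one tagging: Conj Adv Det Det Adv Conj Conj Adv Det Conj.
Rule-by-rule: rule 1 ok; rule 2 ok; rule 3 ok; rule 4 ok.

Conj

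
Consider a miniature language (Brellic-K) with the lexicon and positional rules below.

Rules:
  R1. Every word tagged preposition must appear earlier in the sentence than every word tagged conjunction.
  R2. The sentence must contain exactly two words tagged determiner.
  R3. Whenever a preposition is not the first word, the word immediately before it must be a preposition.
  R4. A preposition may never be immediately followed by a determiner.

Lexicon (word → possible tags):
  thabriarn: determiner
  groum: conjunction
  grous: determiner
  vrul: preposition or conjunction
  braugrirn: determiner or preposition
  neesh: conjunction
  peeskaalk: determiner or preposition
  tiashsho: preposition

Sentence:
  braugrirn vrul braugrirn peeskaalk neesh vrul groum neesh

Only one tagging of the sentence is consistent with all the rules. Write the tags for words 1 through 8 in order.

preposition conjunction determiner determiner conjunction conjunction conjunction conjunction

Candidates per position — 1:braugrirn {determiner,preposition}; 2:vrul {preposition,conjunction}; 3:braugrirn {determiner,preposition}; 4:peeskaalk {determiner,preposition}; 5:neesh {conjunction}; 6:vrul {preposition,conjunction}; 7:groum {conjunction}; 8:neesh {conjunction}.
Word 6 cannot be preposition — rule 1 would then fail for every completion. It is conjunction.
The remaining ambiguous positions (1, 2, 3, 4) are resolved jointly — only one combination satisfies every rule.
The unique satisfying tagging is: preposition conjunction determiner determiner conjunction conjunction conjunction conjunction.
Check: rule 1 holds; rule 2 holds; rule 3 holds; rule 4 holds.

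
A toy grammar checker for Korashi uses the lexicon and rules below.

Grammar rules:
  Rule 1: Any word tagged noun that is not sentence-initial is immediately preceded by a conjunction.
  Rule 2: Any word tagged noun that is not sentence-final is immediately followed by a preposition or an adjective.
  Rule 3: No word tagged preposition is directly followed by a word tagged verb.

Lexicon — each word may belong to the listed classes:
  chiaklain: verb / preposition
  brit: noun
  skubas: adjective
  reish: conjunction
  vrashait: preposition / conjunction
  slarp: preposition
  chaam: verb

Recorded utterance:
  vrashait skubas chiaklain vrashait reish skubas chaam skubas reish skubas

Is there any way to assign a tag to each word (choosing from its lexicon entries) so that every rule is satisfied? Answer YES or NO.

YES

Candidates per position — 1:vrashait {preposition,conjunction}; 2:skubas {adjective}; 3:chiaklain {verb,preposition}; 4:vrashait {preposition,conjunction}; 5:reish {conjunction}; 6:skubas {adjective}; 7:chaam {verb}; 8:skubas {adjective}; 9:reish {conjunction}; 10:skubas {adjective}.
One satisfying assignment: preposition adjective verb preposition conjunction adjective verb adjective conjunction adjective.
Rule-by-rule: rule 1 satisfied; rule 2 satisfied; rule 3 satisfied.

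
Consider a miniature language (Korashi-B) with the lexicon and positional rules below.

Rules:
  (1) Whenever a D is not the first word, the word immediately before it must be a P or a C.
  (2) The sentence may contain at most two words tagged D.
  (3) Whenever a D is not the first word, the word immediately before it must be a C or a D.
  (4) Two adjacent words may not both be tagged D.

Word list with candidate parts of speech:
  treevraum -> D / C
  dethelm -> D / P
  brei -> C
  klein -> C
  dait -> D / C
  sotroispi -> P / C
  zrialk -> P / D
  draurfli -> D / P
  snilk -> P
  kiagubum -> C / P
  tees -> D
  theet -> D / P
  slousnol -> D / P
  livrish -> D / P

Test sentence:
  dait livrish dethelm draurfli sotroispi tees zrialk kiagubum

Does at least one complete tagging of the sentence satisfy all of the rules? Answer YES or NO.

Candidates per position — 1:dait {D,C}; 2:livrish {D,P}; 3:dethelm {D,P}; 4:draurfli {D,P}; 5:sotroispi {P,C}; 6:tees {D}; 7:zrialk {P,D}; 8:kiagubum {C,P}.
One satisfying assignment: C D P P C D P C.
Check: rule 1 ok; rule 2 ok; rule 3 ok; rule 4 ok.

YES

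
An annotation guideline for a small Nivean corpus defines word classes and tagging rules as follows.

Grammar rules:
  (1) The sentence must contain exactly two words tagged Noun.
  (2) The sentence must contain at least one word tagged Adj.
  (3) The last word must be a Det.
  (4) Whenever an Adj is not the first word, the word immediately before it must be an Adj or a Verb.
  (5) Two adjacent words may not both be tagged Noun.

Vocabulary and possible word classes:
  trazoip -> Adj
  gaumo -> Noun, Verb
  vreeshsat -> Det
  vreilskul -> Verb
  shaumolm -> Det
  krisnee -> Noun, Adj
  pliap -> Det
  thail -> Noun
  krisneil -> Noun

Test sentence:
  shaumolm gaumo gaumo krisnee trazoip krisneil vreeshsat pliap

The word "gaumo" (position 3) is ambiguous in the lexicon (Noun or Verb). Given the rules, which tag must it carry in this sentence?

Candidates per position — 1:shaumolm {Det}; 2:gaumo {Noun,Verb}; 3:gaumo {Noun,Verb}; 4:krisnee {Noun,Adj}; 5:trazoip {Adj}; 6:krisneil {Noun}; 7:vreeshsat {Det}; 8:pliap {Det}.
At position 3, choosing Noun makes rule 4 impossible to satisfy; hence Verb.
At position 4, choosing Noun makes rule 4 impossible to satisfy; hence Adj.
At position 2, choosing Verb makes rule 1 impossible to satisfy; hence Noun.
The unique satisfying tagging is: Det Noun Verb Adj Adj Noun Det Det.
Check: rule 1 holds; rule 2 holds; rule 3 holds; rule 4 holds; rule 5 holds.

Verb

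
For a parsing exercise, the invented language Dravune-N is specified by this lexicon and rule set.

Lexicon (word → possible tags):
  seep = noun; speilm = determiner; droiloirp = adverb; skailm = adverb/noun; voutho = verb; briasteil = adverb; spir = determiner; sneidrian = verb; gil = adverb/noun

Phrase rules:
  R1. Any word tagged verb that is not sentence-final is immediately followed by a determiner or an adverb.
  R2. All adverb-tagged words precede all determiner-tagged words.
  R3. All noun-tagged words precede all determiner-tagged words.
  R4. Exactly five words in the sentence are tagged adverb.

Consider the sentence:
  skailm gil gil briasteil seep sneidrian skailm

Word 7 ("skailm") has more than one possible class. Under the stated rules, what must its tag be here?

Candidates per position — 1:skailm {adverb,noun}; 2:gil {adverb,noun}; 3:gil {adverb,noun}; 4:briasteil {adverb}; 5:seep {noun}; 6:sneidrian {verb}; 7:skailm {adverb,noun}.
Position 1: noun is ruled out by rule 4; that leaves adverb.
Position 2: noun is ruled out by rule 4; that leaves adverb.
Position 3: noun is ruled out by rule 4; that leaves adverb.
Position 7: noun is ruled out by rule 1; that leaves adverb.
The unique satisfying tagging is: adverb adverb adverb adverb noun verb adverb.
Rule-by-rule: rule 1 ✓; rule 2 ✓; rule 3 ✓; rule 4 ✓.

adverb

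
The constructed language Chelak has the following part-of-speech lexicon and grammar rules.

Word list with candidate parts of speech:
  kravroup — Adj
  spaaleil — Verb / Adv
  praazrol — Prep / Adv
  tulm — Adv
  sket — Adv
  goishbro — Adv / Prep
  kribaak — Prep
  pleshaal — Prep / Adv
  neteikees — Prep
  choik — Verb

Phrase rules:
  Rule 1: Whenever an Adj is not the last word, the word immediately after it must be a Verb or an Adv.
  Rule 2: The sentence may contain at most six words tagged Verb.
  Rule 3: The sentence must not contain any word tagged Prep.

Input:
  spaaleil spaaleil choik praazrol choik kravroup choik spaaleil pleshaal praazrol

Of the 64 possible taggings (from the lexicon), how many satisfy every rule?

8

Candidates per position — 1:spaaleil {Verb,Adv}; 2:spaaleil {Verb,Adv}; 3:choik {Verb}; 4:praazrol {Prep,Adv}; 5:choik {Verb}; 6:kravroup {Adj}; 7:choik {Verb}; 8:spaaleil {Verb,Adv}; 9:pleshaal {Prep,Adv}; 10:praazrol {Prep,Adv}.
There are 64 candidate sequences in total.
Checking each against the rules leaves 8 sequences.
Count = 8.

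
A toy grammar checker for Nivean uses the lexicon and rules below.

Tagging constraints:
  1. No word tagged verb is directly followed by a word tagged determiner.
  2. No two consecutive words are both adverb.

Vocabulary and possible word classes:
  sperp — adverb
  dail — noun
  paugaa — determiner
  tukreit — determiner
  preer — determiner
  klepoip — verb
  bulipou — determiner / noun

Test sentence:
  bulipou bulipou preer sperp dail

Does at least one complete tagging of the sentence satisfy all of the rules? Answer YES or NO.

YES

Candidates per position — 1:bulipou {determiner,noun}; 2:bulipou {determiner,noun}; 3:preer {determiner}; 4:sperp {adverb}; 5:dail {noun}.
One satisfying assignment: noun determiner determiner adverb noun.
Rule-by-rule: rule 1 ✓; rule 2 ✓.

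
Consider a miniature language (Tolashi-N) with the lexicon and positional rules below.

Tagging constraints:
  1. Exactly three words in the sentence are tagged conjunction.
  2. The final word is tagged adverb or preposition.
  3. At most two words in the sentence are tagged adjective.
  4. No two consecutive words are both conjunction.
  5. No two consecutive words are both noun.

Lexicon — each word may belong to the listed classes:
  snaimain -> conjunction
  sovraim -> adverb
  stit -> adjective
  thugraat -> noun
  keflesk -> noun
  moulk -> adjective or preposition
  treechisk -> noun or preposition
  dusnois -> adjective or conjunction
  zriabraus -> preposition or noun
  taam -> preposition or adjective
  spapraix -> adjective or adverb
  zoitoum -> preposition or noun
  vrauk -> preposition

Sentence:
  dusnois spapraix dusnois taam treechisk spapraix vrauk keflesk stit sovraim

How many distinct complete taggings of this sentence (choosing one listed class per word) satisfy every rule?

0

Candidates per position — 1:dusnois {adjective,conjunction}; 2:spapraix {adjective,adverb}; 3:dusnois {adjective,conjunction}; 4:taam {preposition,adjective}; 5:treechisk {noun,preposition}; 6:spapraix {adjective,adverb}; 7:vrauk {preposition}; 8:keflesk {noun}; 9:stit {adjective}; 10:sovraim {adverb}.
There are 64 candidate sequences in total.
Rule 1 cannot be satisfied by any choice of tags from the lexicon.
So there is no consistent tagging.
Count = 0.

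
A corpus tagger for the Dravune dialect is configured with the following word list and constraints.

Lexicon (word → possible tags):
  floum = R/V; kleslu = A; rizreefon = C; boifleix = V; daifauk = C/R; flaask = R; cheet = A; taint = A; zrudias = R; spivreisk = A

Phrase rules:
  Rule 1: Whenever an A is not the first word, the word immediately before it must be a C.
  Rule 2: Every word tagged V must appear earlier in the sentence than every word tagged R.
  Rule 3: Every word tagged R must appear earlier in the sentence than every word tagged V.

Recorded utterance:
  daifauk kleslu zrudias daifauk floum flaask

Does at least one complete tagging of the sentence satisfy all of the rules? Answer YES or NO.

Candidates per position — 1:daifauk {C,R}; 2:kleslu {A}; 3:zrudias {R}; 4:daifauk {C,R}; 5:floum {R,V}; 6:flaask {R}.
One satisfying assignment: C A R C R R.
Check: rule 1 ✓; rule 2 ✓; rule 3 ✓.

YES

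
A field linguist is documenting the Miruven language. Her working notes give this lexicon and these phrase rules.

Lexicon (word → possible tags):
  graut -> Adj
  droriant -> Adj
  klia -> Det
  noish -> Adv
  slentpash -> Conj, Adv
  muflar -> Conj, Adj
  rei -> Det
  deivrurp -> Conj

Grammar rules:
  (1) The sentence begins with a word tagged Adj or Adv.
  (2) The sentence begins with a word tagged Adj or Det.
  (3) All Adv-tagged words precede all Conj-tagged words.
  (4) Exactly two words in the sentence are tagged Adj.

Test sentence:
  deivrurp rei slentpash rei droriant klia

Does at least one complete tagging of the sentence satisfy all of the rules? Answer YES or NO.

Candidates per position — 1:deivrurp {Conj}; 2:rei {Det}; 3:slentpash {Conj,Adv}; 4:rei {Det}; 5:droriant {Adj}; 6:klia {Det}.
Rule 1 cannot be satisfied by any choice of tags from the lexicon.
So there is no consistent tagging.

NO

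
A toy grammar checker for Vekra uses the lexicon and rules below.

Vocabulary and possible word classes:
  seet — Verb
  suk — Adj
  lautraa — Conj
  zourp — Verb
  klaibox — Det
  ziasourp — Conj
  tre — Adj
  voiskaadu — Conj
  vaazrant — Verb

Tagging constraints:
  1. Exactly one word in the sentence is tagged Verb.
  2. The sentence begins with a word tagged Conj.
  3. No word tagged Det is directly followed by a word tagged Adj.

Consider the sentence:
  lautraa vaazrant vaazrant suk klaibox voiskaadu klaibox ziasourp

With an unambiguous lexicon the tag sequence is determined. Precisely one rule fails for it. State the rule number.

Fixed tagging: Conj Verb Verb Adj Det Conj Det Conj.
Applying the rules: R1 fail, R2 pass, R3 pass.
Only rule 1 fails.

1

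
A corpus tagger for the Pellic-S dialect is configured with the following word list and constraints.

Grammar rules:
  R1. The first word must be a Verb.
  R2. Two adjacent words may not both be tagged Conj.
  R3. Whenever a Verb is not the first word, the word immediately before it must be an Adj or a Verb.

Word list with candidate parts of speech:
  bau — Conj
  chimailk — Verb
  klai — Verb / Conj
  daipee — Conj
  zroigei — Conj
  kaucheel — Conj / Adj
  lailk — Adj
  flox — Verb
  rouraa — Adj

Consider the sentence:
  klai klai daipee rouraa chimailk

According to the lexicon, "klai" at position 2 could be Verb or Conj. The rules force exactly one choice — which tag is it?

Verb

Candidates per position — 1:klai {Verb,Conj}; 2:klai {Verb,Conj}; 3:daipee {Conj}; 4:rouraa {Adj}; 5:chimailk {Verb}.
Position 1: Conj is ruled out by rule 1; that leaves Verb.
Position 2: Conj is ruled out by rule 2; that leaves Verb.
The unique satisfying tagging is: Verb Verb Conj Adj Verb.
Check: rule 1 ✓; rule 2 ✓; rule 3 ✓.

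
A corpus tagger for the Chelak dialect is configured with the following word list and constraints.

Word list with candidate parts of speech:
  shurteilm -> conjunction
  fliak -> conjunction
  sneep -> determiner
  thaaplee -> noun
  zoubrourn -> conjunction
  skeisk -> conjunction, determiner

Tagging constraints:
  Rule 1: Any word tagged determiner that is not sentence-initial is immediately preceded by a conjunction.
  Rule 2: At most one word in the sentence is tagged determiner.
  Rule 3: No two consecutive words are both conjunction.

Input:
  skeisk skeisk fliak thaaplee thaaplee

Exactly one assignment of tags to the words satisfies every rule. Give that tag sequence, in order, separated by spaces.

Candidates per position — 1:skeisk {conjunction,determiner}; 2:skeisk {conjunction,determiner}; 3:fliak {conjunction}; 4:thaaplee {noun}; 5:thaaplee {noun}.
Position 2: conjunction is ruled out by rule 3; that leaves determiner.
Position 1: determiner is ruled out by rule 1; that leaves conjunction.
So the tagging must be: conjunction determiner conjunction noun noun.
Rule-by-rule: rule 1 holds; rule 2 holds; rule 3 holds.

conjunction determiner conjunction noun noun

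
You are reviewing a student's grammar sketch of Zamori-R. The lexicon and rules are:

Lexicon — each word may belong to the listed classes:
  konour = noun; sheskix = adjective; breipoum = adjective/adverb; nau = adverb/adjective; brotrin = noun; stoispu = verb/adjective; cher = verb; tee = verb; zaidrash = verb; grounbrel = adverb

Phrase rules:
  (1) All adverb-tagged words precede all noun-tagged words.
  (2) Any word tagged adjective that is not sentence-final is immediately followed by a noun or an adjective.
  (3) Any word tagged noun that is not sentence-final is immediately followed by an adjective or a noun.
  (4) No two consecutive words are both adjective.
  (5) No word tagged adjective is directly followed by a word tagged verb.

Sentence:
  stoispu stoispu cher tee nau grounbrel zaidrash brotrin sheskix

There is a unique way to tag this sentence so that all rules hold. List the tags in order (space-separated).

Candidates per position — 1:stoispu {verb,adjective}; 2:stoispu {verb,adjective}; 3:cher {verb}; 4:tee {verb}; 5:nau {adverb,adjective}; 6:grounbrel {adverb}; 7:zaidrash {verb}; 8:brotrin {noun}; 9:sheskix {adjective}.
Word 1 cannot be adjective — rule 2 would then fail for every completion. It is verb.
Word 2 cannot be adjective — rule 2 would then fail for every completion. It is verb.
Word 5 cannot be adjective — rule 2 would then fail for every completion. It is adverb.
The unique satisfying tagging is: verb verb verb verb adverb adverb verb noun adjective.
Rule-by-rule: rule 1 satisfied; rule 2 satisfied; rule 3 satisfied; rule 4 satisfied; rule 5 satisfied.

verb verb verb verb adverb adverb verb noun adjective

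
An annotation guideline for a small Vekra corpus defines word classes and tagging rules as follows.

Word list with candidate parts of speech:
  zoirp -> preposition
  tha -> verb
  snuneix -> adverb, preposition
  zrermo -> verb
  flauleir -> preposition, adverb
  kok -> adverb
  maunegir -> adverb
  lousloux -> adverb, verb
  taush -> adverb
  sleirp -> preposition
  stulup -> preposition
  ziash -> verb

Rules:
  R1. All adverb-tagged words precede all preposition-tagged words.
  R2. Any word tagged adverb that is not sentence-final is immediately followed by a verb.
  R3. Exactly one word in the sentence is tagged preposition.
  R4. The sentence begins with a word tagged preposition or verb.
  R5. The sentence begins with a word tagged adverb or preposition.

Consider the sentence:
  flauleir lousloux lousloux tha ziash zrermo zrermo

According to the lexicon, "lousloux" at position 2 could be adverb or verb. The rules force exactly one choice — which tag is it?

Candidates per position — 1:flauleir {preposition,adverb}; 2:lousloux {adverb,verb}; 3:lousloux {adverb,verb}; 4:tha {verb}; 5:ziash {verb}; 6:zrermo {verb}; 7:zrermo {verb}.
Position 1: adverb is ruled out by rule 3; that leaves preposition.
Position 2: adverb is ruled out by rule 1; that leaves verb.
Position 3: adverb is ruled out by rule 1; that leaves verb.
The only consistent sequence is: preposition verb verb verb verb verb verb.
Verifying each rule — rule 1 ✓; rule 2 ✓; rule 3 ✓; rule 4 ✓; rule 5 ✓.

verb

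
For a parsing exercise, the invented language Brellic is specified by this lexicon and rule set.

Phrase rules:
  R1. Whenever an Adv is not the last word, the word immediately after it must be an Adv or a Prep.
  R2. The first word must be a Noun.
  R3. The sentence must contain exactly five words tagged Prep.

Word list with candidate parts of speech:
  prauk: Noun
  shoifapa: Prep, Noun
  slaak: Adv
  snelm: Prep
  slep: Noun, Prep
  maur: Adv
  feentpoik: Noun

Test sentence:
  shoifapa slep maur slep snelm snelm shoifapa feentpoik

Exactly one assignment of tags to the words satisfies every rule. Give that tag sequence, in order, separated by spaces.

Noun Prep Adv Prep Prep Prep Prep Noun

Candidates per position — 1:shoifapa {Prep,Noun}; 2:slep {Noun,Prep}; 3:maur {Adv}; 4:slep {Noun,Prep}; 5:snelm {Prep}; 6:snelm {Prep}; 7:shoifapa {Prep,Noun}; 8:feentpoik {Noun}.
Position 1: tagging it Prep would leave rule 2 unsatisfiable, so it must be Noun.
Position 2: tagging it Noun would leave rule 3 unsatisfiable, so it must be Prep.
Position 4: tagging it Noun would leave rule 1 unsatisfiable, so it must be Prep.
Position 7: tagging it Noun would leave rule 3 unsatisfiable, so it must be Prep.
The unique satisfying tagging is: Noun Prep Adv Prep Prep Prep Prep Noun.
Rule-by-rule: rule 1 ✓; rule 2 ✓; rule 3 ✓.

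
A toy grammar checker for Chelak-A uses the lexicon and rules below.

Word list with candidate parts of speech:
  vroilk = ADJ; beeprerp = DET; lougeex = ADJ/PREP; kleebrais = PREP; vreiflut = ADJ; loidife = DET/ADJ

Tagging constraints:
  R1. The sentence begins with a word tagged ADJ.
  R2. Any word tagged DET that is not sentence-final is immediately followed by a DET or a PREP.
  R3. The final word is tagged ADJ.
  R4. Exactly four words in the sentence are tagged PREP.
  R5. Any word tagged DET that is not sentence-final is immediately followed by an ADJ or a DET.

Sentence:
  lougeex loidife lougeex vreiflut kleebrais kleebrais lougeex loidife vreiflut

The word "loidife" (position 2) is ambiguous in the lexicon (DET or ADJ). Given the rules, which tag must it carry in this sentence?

ADJ

Candidates per position — 1:lougeex {ADJ,PREP}; 2:loidife {DET,ADJ}; 3:lougeex {ADJ,PREP}; 4:vreiflut {ADJ}; 5:kleebrais {PREP}; 6:kleebrais {PREP}; 7:lougeex {ADJ,PREP}; 8:loidife {DET,ADJ}; 9:vreiflut {ADJ}.
If word 1 were PREP, no tagging could satisfy rule 1; so word 1 is ADJ.
If word 3 were ADJ, no tagging could satisfy rule 4; so word 3 is PREP.
If word 7 were ADJ, no tagging could satisfy rule 4; so word 7 is PREP.
If word 8 were DET, no tagging could satisfy rule 2; so word 8 is ADJ.
If word 2 were DET, no tagging could satisfy rule 5; so word 2 is ADJ.
That leaves exactly one tagging: ADJ ADJ PREP ADJ PREP PREP PREP ADJ ADJ.
Verifying each rule — rule 1 satisfied; rule 2 satisfied; rule 3 satisfied; rule 4 satisfied; rule 5 satisfied.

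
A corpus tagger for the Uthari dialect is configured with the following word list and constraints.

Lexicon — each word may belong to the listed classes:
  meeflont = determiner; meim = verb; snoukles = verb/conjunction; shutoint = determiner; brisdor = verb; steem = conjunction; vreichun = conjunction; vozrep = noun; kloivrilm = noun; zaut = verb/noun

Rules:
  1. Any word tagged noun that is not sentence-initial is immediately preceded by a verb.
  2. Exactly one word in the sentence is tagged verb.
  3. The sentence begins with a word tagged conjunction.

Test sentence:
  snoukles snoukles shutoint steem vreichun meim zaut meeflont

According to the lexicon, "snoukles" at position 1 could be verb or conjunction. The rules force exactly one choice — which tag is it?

Candidates per position — 1:snoukles {verb,conjunction}; 2:snoukles {verb,conjunction}; 3:shutoint {determiner}; 4:steem {conjunction}; 5:vreichun {conjunction}; 6:meim {verb}; 7:zaut {verb,noun}; 8:meeflont {determiner}.
Position 1: verb is ruled out by rule 2; that leaves conjunction.
Position 2: verb is ruled out by rule 2; that leaves conjunction.
Position 7: verb is ruled out by rule 2; that leaves noun.
The only consistent sequence is: conjunction conjunction determiner conjunction conjunction verb noun determiner.
Verifying each rule — rule 1 satisfied; rule 2 satisfied; rule 3 satisfied.

conjunction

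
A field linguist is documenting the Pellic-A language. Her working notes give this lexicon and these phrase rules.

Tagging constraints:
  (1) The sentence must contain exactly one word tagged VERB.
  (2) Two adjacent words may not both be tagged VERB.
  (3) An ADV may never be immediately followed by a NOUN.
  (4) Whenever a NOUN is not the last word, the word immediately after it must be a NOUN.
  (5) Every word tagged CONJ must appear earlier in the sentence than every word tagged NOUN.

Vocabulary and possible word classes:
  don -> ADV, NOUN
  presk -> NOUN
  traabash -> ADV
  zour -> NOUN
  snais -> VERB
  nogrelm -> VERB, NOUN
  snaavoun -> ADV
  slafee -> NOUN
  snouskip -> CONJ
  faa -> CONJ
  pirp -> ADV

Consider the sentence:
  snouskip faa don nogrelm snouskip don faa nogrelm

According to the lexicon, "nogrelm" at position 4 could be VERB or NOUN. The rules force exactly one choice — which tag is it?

Candidates per position — 1:snouskip {CONJ}; 2:faa {CONJ}; 3:don {ADV,NOUN}; 4:nogrelm {VERB,NOUN}; 5:snouskip {CONJ}; 6:don {ADV,NOUN}; 7:faa {CONJ}; 8:nogrelm {VERB,NOUN}.
Word 3 cannot be NOUN — rule 4 would then fail for every completion. It is ADV.
Word 4 cannot be NOUN — rule 3 would then fail for every completion. It is VERB.
Word 6 cannot be NOUN — rule 4 would then fail for every completion. It is ADV.
Word 8 cannot be VERB — rule 1 would then fail for every completion. It is NOUN.
So the tagging must be: CONJ CONJ ADV VERB CONJ ADV CONJ NOUN.
Checking: rule 1 ✓; rule 2 ✓; rule 3 ✓; rule 4 ✓; rule 5 ✓.

VERB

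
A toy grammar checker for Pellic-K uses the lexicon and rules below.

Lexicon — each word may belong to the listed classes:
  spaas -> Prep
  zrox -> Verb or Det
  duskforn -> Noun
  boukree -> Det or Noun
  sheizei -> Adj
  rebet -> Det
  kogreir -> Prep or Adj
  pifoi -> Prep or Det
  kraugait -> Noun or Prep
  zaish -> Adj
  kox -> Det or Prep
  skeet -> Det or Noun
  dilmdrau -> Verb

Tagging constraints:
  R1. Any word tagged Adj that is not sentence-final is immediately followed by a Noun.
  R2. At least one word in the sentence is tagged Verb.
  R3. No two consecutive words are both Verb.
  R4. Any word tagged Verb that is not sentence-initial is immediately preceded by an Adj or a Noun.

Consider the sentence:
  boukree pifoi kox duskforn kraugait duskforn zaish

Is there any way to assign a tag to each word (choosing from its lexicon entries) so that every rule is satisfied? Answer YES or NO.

Candidates per position — 1:boukree {Det,Noun}; 2:pifoi {Prep,Det}; 3:kox {Det,Prep}; 4:duskforn {Noun}; 5:kraugait {Noun,Prep}; 6:duskforn {Noun}; 7:zaish {Adj}.
Rule 2 cannot be satisfied by any choice of tags from the lexicon.
So there is no consistent tagging.

NO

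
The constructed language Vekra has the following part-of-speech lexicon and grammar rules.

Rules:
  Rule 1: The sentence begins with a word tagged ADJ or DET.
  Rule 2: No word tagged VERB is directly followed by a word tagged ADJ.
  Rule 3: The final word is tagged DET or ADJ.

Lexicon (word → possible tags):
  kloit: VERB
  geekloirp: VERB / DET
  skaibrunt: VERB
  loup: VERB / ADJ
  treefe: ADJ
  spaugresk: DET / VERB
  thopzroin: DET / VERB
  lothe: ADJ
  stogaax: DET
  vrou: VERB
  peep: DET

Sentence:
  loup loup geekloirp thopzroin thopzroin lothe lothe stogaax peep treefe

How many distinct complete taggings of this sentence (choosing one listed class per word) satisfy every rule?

8

Candidates per position — 1:loup {VERB,ADJ}; 2:loup {VERB,ADJ}; 3:geekloirp {VERB,DET}; 4:thopzroin {DET,VERB}; 5:thopzroin {DET,VERB}; 6:lothe {ADJ}; 7:lothe {ADJ}; 8:stogaax {DET}; 9:peep {DET}; 10:treefe {ADJ}.
There are 32 candidate sequences in total.
Checking each against the rules leaves 8 sequences.
Count = 8.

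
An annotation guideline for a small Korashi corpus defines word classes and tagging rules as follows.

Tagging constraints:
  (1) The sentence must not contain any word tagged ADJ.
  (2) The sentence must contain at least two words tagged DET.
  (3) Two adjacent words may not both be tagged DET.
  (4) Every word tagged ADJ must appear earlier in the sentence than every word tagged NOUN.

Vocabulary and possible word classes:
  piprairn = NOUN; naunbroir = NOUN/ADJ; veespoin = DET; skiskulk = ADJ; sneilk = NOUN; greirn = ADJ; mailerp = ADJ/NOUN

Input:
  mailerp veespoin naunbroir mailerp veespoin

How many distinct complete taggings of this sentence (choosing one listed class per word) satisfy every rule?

1

Candidates per position — 1:mailerp {ADJ,NOUN}; 2:veespoin {DET}; 3:naunbroir {NOUN,ADJ}; 4:mailerp {ADJ,NOUN}; 5:veespoin {DET}.
There are 8 candidate sequences in total.
The sequences that satisfy every rule: NOUN DET NOUN NOUN DET.
Count = 1.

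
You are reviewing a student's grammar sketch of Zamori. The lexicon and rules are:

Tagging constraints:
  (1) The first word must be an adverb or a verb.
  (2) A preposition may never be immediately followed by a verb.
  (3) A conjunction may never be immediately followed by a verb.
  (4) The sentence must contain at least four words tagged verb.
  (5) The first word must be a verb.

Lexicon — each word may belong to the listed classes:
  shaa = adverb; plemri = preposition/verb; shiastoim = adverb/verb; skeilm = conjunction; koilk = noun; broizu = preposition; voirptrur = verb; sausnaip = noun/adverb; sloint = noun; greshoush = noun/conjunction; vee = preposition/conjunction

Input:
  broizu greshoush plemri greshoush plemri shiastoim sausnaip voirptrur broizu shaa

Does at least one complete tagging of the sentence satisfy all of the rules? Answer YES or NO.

NO

Candidates per position — 1:broizu {preposition}; 2:greshoush {noun,conjunction}; 3:plemri {preposition,verb}; 4:greshoush {noun,conjunction}; 5:plemri {preposition,verb}; 6:shiastoim {adverb,verb}; 7:sausnaip {noun,adverb}; 8:voirptrur {verb}; 9:broizu {preposition}; 10:shaa {adverb}.
Rule 1 cannot be satisfied by any choice of tags from the lexicon.
So there is no consistent tagging.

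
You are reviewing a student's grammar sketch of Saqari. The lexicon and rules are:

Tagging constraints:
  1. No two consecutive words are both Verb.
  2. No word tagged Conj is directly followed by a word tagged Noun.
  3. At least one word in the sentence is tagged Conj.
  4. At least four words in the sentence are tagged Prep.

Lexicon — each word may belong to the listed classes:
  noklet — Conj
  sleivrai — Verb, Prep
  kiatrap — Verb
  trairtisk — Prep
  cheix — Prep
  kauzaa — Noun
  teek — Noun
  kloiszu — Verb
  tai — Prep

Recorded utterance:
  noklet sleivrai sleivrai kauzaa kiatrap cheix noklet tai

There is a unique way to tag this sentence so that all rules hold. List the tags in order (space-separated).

Candidates per position — 1:noklet {Conj}; 2:sleivrai {Verb,Prep}; 3:sleivrai {Verb,Prep}; 4:kauzaa {Noun}; 5:kiatrap {Verb}; 6:cheix {Prep}; 7:noklet {Conj}; 8:tai {Prep}.
Position 2: Verb is ruled out by rule 4; that leaves Prep.
Position 3: Verb is ruled out by rule 4; that leaves Prep.
The unique satisfying tagging is: Conj Prep Prep Noun Verb Prep Conj Prep.
Check: rule 1 ✓; rule 2 ✓; rule 3 ✓; rule 4 ✓.

Conj Prep Prep Noun Verb Prep Conj Prep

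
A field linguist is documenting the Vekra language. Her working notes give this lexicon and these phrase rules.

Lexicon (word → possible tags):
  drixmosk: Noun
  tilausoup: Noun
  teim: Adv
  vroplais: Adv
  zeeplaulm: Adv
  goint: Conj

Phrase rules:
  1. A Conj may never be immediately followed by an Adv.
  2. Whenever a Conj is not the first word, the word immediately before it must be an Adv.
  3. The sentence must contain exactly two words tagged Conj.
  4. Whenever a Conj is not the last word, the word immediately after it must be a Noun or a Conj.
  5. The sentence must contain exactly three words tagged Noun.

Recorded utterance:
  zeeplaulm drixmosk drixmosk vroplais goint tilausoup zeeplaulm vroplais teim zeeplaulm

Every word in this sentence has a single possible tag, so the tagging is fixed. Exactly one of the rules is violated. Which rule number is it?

Fixed tagging: Adv Noun Noun Adv Conj Noun Adv Adv Adv Adv.
Checking each rule: R1 ok, R2 ok, R3 fails, R4 ok, R5 ok.
Only rule 3 fails.

3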